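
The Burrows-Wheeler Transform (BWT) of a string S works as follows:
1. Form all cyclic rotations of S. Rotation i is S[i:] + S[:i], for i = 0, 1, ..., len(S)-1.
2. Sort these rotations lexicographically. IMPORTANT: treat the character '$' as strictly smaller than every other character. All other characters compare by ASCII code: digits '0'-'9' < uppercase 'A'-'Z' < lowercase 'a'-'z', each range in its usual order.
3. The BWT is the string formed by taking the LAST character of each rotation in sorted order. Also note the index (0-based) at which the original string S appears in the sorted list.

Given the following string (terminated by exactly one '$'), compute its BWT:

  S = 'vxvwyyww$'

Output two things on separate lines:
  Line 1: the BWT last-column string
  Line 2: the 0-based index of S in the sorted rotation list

Answer: wx$wyvvyw
2

Derivation:
All 9 rotations (rotation i = S[i:]+S[:i]):
  rot[0] = vxvwyyww$
  rot[1] = xvwyyww$v
  rot[2] = vwyyww$vx
  rot[3] = wyyww$vxv
  rot[4] = yyww$vxvw
  rot[5] = yww$vxvwy
  rot[6] = ww$vxvwyy
  rot[7] = w$vxvwyyw
  rot[8] = $vxvwyyww
Sorted (with $ < everything):
  sorted[0] = $vxvwyyww  (last char: 'w')
  sorted[1] = vwyyww$vx  (last char: 'x')
  sorted[2] = vxvwyyww$  (last char: '$')
  sorted[3] = w$vxvwyyw  (last char: 'w')
  sorted[4] = ww$vxvwyy  (last char: 'y')
  sorted[5] = wyyww$vxv  (last char: 'v')
  sorted[6] = xvwyyww$v  (last char: 'v')
  sorted[7] = yww$vxvwy  (last char: 'y')
  sorted[8] = yyww$vxvw  (last char: 'w')
Last column: wx$wyvvyw
Original string S is at sorted index 2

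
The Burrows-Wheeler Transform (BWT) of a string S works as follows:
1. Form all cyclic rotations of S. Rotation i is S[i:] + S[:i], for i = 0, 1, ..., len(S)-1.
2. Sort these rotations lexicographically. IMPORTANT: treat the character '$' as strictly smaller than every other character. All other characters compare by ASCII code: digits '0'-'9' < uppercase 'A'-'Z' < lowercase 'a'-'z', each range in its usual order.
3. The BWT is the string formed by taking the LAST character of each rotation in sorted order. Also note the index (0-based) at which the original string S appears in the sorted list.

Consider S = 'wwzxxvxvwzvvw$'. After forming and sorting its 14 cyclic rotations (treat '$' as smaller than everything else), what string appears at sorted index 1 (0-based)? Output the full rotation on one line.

All 14 rotations (rotation i = S[i:]+S[:i]):
  rot[0] = wwzxxvxvwzvvw$
  rot[1] = wzxxvxvwzvvw$w
  rot[2] = zxxvxvwzvvw$ww
  rot[3] = xxvxvwzvvw$wwz
  rot[4] = xvxvwzvvw$wwzx
  rot[5] = vxvwzvvw$wwzxx
  rot[6] = xvwzvvw$wwzxxv
  rot[7] = vwzvvw$wwzxxvx
  rot[8] = wzvvw$wwzxxvxv
  rot[9] = zvvw$wwzxxvxvw
  rot[10] = vvw$wwzxxvxvwz
  rot[11] = vw$wwzxxvxvwzv
  rot[12] = w$wwzxxvxvwzvv
  rot[13] = $wwzxxvxvwzvvw
Sorted (with $ < everything):
  sorted[0] = $wwzxxvxvwzvvw
  sorted[1] = vvw$wwzxxvxvwz
  sorted[2] = vw$wwzxxvxvwzv
  sorted[3] = vwzvvw$wwzxxvx
  sorted[4] = vxvwzvvw$wwzxx
  sorted[5] = w$wwzxxvxvwzvv
  sorted[6] = wwzxxvxvwzvvw$
  sorted[7] = wzvvw$wwzxxvxv
  sorted[8] = wzxxvxvwzvvw$w
  sorted[9] = xvwzvvw$wwzxxv
  sorted[10] = xvxvwzvvw$wwzx
  sorted[11] = xxvxvwzvvw$wwz
  sorted[12] = zvvw$wwzxxvxvw
  sorted[13] = zxxvxvwzvvw$ww
sorted[1] = vvw$wwzxxvxvwz

Answer: vvw$wwzxxvxvwz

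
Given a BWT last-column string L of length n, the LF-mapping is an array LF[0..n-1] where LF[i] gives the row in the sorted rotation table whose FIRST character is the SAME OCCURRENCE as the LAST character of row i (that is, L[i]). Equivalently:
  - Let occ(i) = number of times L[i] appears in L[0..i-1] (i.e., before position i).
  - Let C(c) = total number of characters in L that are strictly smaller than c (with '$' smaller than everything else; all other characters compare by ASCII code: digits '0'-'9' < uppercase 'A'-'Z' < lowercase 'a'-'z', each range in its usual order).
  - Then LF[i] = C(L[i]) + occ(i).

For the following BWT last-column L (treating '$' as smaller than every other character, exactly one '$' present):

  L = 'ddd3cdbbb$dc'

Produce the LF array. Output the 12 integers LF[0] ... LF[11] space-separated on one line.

Char counts: '$':1, '3':1, 'b':3, 'c':2, 'd':5
C (first-col start): C('$')=0, C('3')=1, C('b')=2, C('c')=5, C('d')=7
L[0]='d': occ=0, LF[0]=C('d')+0=7+0=7
L[1]='d': occ=1, LF[1]=C('d')+1=7+1=8
L[2]='d': occ=2, LF[2]=C('d')+2=7+2=9
L[3]='3': occ=0, LF[3]=C('3')+0=1+0=1
L[4]='c': occ=0, LF[4]=C('c')+0=5+0=5
L[5]='d': occ=3, LF[5]=C('d')+3=7+3=10
L[6]='b': occ=0, LF[6]=C('b')+0=2+0=2
L[7]='b': occ=1, LF[7]=C('b')+1=2+1=3
L[8]='b': occ=2, LF[8]=C('b')+2=2+2=4
L[9]='$': occ=0, LF[9]=C('$')+0=0+0=0
L[10]='d': occ=4, LF[10]=C('d')+4=7+4=11
L[11]='c': occ=1, LF[11]=C('c')+1=5+1=6

Answer: 7 8 9 1 5 10 2 3 4 0 11 6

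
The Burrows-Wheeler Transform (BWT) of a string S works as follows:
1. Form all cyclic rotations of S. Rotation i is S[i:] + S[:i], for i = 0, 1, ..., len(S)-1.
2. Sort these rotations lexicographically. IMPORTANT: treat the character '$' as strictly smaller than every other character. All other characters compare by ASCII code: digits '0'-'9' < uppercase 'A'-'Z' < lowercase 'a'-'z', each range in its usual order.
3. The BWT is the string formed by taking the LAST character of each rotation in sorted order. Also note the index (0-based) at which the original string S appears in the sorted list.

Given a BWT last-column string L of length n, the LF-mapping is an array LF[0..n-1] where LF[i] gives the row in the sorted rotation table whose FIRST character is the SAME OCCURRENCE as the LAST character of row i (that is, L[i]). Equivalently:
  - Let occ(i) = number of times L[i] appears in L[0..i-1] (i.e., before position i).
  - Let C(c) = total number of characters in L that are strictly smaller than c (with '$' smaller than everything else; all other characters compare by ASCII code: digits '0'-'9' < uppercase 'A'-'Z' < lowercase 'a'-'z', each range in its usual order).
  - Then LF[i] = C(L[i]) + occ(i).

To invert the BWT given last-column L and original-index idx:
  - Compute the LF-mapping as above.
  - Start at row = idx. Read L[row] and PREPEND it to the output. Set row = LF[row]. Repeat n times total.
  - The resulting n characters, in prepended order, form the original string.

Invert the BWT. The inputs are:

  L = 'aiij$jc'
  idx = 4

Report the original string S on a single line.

LF mapping: 1 3 4 5 0 6 2
Walk LF starting at row 4, prepending L[row]:
  step 1: row=4, L[4]='$', prepend. Next row=LF[4]=0
  step 2: row=0, L[0]='a', prepend. Next row=LF[0]=1
  step 3: row=1, L[1]='i', prepend. Next row=LF[1]=3
  step 4: row=3, L[3]='j', prepend. Next row=LF[3]=5
  step 5: row=5, L[5]='j', prepend. Next row=LF[5]=6
  step 6: row=6, L[6]='c', prepend. Next row=LF[6]=2
  step 7: row=2, L[2]='i', prepend. Next row=LF[2]=4
Reversed output: icjjia$

Answer: icjjia$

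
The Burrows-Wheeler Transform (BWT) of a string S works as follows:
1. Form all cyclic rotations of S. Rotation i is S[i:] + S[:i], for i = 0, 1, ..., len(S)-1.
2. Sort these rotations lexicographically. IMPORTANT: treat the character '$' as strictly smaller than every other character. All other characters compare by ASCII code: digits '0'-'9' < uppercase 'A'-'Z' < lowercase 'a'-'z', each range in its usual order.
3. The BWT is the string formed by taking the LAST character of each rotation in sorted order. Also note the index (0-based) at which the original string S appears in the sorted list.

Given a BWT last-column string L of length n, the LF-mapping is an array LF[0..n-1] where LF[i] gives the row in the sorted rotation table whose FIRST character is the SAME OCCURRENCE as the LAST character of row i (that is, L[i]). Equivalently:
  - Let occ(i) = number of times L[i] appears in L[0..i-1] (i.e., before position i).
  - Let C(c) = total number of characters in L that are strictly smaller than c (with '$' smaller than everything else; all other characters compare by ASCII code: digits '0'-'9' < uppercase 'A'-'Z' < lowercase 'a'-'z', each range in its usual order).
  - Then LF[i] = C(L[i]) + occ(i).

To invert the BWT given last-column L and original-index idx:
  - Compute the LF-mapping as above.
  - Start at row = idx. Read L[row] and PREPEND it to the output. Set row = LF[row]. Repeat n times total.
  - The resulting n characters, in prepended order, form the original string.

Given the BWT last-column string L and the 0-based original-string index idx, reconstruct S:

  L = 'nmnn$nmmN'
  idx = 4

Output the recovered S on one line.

Answer: mnmnmNnn$

Derivation:
LF mapping: 5 2 6 7 0 8 3 4 1
Walk LF starting at row 4, prepending L[row]:
  step 1: row=4, L[4]='$', prepend. Next row=LF[4]=0
  step 2: row=0, L[0]='n', prepend. Next row=LF[0]=5
  step 3: row=5, L[5]='n', prepend. Next row=LF[5]=8
  step 4: row=8, L[8]='N', prepend. Next row=LF[8]=1
  step 5: row=1, L[1]='m', prepend. Next row=LF[1]=2
  step 6: row=2, L[2]='n', prepend. Next row=LF[2]=6
  step 7: row=6, L[6]='m', prepend. Next row=LF[6]=3
  step 8: row=3, L[3]='n', prepend. Next row=LF[3]=7
  step 9: row=7, L[7]='m', prepend. Next row=LF[7]=4
Reversed output: mnmnmNnn$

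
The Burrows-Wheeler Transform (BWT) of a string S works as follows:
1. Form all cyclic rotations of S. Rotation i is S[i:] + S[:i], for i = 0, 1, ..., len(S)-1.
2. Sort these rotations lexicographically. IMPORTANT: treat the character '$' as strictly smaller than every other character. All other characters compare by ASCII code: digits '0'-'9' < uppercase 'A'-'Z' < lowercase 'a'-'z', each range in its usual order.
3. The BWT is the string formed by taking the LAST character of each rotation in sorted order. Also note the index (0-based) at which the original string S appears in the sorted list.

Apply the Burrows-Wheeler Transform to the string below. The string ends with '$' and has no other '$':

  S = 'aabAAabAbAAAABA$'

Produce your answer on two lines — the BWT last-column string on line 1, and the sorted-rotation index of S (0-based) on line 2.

Answer: ABbAAbAAbA$aAAaa
10

Derivation:
All 16 rotations (rotation i = S[i:]+S[:i]):
  rot[0] = aabAAabAbAAAABA$
  rot[1] = abAAabAbAAAABA$a
  rot[2] = bAAabAbAAAABA$aa
  rot[3] = AAabAbAAAABA$aab
  rot[4] = AabAbAAAABA$aabA
  rot[5] = abAbAAAABA$aabAA
  rot[6] = bAbAAAABA$aabAAa
  rot[7] = AbAAAABA$aabAAab
  rot[8] = bAAAABA$aabAAabA
  rot[9] = AAAABA$aabAAabAb
  rot[10] = AAABA$aabAAabAbA
  rot[11] = AABA$aabAAabAbAA
  rot[12] = ABA$aabAAabAbAAA
  rot[13] = BA$aabAAabAbAAAA
  rot[14] = A$aabAAabAbAAAAB
  rot[15] = $aabAAabAbAAAABA
Sorted (with $ < everything):
  sorted[0] = $aabAAabAbAAAABA  (last char: 'A')
  sorted[1] = A$aabAAabAbAAAAB  (last char: 'B')
  sorted[2] = AAAABA$aabAAabAb  (last char: 'b')
  sorted[3] = AAABA$aabAAabAbA  (last char: 'A')
  sorted[4] = AABA$aabAAabAbAA  (last char: 'A')
  sorted[5] = AAabAbAAAABA$aab  (last char: 'b')
  sorted[6] = ABA$aabAAabAbAAA  (last char: 'A')
  sorted[7] = AabAbAAAABA$aabA  (last char: 'A')
  sorted[8] = AbAAAABA$aabAAab  (last char: 'b')
  sorted[9] = BA$aabAAabAbAAAA  (last char: 'A')
  sorted[10] = aabAAabAbAAAABA$  (last char: '$')
  sorted[11] = abAAabAbAAAABA$a  (last char: 'a')
  sorted[12] = abAbAAAABA$aabAA  (last char: 'A')
  sorted[13] = bAAAABA$aabAAabA  (last char: 'A')
  sorted[14] = bAAabAbAAAABA$aa  (last char: 'a')
  sorted[15] = bAbAAAABA$aabAAa  (last char: 'a')
Last column: ABbAAbAAbA$aAAaa
Original string S is at sorted index 10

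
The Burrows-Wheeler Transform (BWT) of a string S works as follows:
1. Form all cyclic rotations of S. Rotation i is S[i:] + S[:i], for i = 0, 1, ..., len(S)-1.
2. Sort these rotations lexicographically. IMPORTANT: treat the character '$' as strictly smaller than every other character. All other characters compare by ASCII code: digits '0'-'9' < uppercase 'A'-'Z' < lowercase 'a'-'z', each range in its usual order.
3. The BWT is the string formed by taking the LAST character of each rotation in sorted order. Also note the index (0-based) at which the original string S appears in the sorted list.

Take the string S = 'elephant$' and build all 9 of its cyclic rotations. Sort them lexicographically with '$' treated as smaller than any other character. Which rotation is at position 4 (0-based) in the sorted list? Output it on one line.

All 9 rotations (rotation i = S[i:]+S[:i]):
  rot[0] = elephant$
  rot[1] = lephant$e
  rot[2] = ephant$el
  rot[3] = phant$ele
  rot[4] = hant$elep
  rot[5] = ant$eleph
  rot[6] = nt$elepha
  rot[7] = t$elephan
  rot[8] = $elephant
Sorted (with $ < everything):
  sorted[0] = $elephant
  sorted[1] = ant$eleph
  sorted[2] = elephant$
  sorted[3] = ephant$el
  sorted[4] = hant$elep
  sorted[5] = lephant$e
  sorted[6] = nt$elepha
  sorted[7] = phant$ele
  sorted[8] = t$elephan
sorted[4] = hant$elep

Answer: hant$elep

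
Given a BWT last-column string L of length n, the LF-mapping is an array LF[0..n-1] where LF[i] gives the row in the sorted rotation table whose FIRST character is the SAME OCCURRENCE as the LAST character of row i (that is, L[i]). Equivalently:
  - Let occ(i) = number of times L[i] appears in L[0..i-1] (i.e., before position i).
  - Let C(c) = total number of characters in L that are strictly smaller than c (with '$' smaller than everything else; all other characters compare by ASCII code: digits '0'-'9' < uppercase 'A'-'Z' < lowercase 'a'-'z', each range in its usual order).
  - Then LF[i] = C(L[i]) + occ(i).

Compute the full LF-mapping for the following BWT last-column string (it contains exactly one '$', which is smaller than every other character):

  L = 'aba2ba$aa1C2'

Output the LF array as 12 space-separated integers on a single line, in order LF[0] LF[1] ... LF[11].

Char counts: '$':1, '1':1, '2':2, 'C':1, 'a':5, 'b':2
C (first-col start): C('$')=0, C('1')=1, C('2')=2, C('C')=4, C('a')=5, C('b')=10
L[0]='a': occ=0, LF[0]=C('a')+0=5+0=5
L[1]='b': occ=0, LF[1]=C('b')+0=10+0=10
L[2]='a': occ=1, LF[2]=C('a')+1=5+1=6
L[3]='2': occ=0, LF[3]=C('2')+0=2+0=2
L[4]='b': occ=1, LF[4]=C('b')+1=10+1=11
L[5]='a': occ=2, LF[5]=C('a')+2=5+2=7
L[6]='$': occ=0, LF[6]=C('$')+0=0+0=0
L[7]='a': occ=3, LF[7]=C('a')+3=5+3=8
L[8]='a': occ=4, LF[8]=C('a')+4=5+4=9
L[9]='1': occ=0, LF[9]=C('1')+0=1+0=1
L[10]='C': occ=0, LF[10]=C('C')+0=4+0=4
L[11]='2': occ=1, LF[11]=C('2')+1=2+1=3

Answer: 5 10 6 2 11 7 0 8 9 1 4 3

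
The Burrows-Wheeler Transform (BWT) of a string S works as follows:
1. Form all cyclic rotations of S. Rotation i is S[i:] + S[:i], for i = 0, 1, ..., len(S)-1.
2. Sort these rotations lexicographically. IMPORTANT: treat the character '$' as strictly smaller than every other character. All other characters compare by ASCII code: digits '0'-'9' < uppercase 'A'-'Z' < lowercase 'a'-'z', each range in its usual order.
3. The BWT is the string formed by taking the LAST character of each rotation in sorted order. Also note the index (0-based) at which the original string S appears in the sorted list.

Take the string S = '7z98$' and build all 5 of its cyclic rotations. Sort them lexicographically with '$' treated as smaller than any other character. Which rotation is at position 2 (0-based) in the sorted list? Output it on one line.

All 5 rotations (rotation i = S[i:]+S[:i]):
  rot[0] = 7z98$
  rot[1] = z98$7
  rot[2] = 98$7z
  rot[3] = 8$7z9
  rot[4] = $7z98
Sorted (with $ < everything):
  sorted[0] = $7z98
  sorted[1] = 7z98$
  sorted[2] = 8$7z9
  sorted[3] = 98$7z
  sorted[4] = z98$7
sorted[2] = 8$7z9

Answer: 8$7z9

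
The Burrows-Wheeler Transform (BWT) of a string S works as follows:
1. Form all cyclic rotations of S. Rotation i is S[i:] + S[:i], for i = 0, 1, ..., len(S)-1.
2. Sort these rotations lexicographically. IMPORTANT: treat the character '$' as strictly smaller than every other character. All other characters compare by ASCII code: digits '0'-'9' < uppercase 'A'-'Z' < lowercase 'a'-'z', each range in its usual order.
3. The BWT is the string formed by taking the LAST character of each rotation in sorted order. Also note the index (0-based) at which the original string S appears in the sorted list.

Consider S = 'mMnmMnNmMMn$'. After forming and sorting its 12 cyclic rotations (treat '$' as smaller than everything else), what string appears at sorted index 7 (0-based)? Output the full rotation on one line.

Answer: mMnNmMMn$mMn

Derivation:
All 12 rotations (rotation i = S[i:]+S[:i]):
  rot[0] = mMnmMnNmMMn$
  rot[1] = MnmMnNmMMn$m
  rot[2] = nmMnNmMMn$mM
  rot[3] = mMnNmMMn$mMn
  rot[4] = MnNmMMn$mMnm
  rot[5] = nNmMMn$mMnmM
  rot[6] = NmMMn$mMnmMn
  rot[7] = mMMn$mMnmMnN
  rot[8] = MMn$mMnmMnNm
  rot[9] = Mn$mMnmMnNmM
  rot[10] = n$mMnmMnNmMM
  rot[11] = $mMnmMnNmMMn
Sorted (with $ < everything):
  sorted[0] = $mMnmMnNmMMn
  sorted[1] = MMn$mMnmMnNm
  sorted[2] = Mn$mMnmMnNmM
  sorted[3] = MnNmMMn$mMnm
  sorted[4] = MnmMnNmMMn$m
  sorted[5] = NmMMn$mMnmMn
  sorted[6] = mMMn$mMnmMnN
  sorted[7] = mMnNmMMn$mMn
  sorted[8] = mMnmMnNmMMn$
  sorted[9] = n$mMnmMnNmMM
  sorted[10] = nNmMMn$mMnmM
  sorted[11] = nmMnNmMMn$mM
sorted[7] = mMnNmMMn$mMn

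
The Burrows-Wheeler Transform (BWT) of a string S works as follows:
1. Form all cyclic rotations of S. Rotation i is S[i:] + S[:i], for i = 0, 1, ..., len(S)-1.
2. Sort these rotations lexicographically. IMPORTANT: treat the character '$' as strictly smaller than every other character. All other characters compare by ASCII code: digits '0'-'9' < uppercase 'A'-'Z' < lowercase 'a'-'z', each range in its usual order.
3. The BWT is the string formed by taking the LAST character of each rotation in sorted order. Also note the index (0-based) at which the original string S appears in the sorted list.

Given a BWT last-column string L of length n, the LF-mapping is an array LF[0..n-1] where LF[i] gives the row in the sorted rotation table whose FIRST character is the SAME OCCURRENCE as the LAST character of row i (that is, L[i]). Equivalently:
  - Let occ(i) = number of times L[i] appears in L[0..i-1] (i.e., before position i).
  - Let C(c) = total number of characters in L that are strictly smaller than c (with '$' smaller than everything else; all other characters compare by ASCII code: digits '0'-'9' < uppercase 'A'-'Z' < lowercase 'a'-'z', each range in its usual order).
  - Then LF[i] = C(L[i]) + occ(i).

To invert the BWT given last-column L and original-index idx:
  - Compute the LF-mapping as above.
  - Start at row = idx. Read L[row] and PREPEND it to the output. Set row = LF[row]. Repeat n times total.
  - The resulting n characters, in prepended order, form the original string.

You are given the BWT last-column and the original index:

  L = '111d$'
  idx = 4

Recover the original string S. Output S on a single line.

Answer: d111$

Derivation:
LF mapping: 1 2 3 4 0
Walk LF starting at row 4, prepending L[row]:
  step 1: row=4, L[4]='$', prepend. Next row=LF[4]=0
  step 2: row=0, L[0]='1', prepend. Next row=LF[0]=1
  step 3: row=1, L[1]='1', prepend. Next row=LF[1]=2
  step 4: row=2, L[2]='1', prepend. Next row=LF[2]=3
  step 5: row=3, L[3]='d', prepend. Next row=LF[3]=4
Reversed output: d111$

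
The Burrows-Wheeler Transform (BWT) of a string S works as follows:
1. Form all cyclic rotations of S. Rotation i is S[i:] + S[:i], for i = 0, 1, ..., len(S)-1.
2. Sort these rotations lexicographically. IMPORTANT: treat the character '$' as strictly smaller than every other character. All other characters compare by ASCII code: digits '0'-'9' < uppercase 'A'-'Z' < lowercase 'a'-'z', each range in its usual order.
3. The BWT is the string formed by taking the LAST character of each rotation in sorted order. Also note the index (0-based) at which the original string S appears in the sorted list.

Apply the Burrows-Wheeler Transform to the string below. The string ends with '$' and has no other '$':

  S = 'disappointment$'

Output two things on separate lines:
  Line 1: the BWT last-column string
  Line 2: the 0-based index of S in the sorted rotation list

Answer: ts$modteippainn
2

Derivation:
All 15 rotations (rotation i = S[i:]+S[:i]):
  rot[0] = disappointment$
  rot[1] = isappointment$d
  rot[2] = sappointment$di
  rot[3] = appointment$dis
  rot[4] = ppointment$disa
  rot[5] = pointment$disap
  rot[6] = ointment$disapp
  rot[7] = intment$disappo
  rot[8] = ntment$disappoi
  rot[9] = tment$disappoin
  rot[10] = ment$disappoint
  rot[11] = ent$disappointm
  rot[12] = nt$disappointme
  rot[13] = t$disappointmen
  rot[14] = $disappointment
Sorted (with $ < everything):
  sorted[0] = $disappointment  (last char: 't')
  sorted[1] = appointment$dis  (last char: 's')
  sorted[2] = disappointment$  (last char: '$')
  sorted[3] = ent$disappointm  (last char: 'm')
  sorted[4] = intment$disappo  (last char: 'o')
  sorted[5] = isappointment$d  (last char: 'd')
  sorted[6] = ment$disappoint  (last char: 't')
  sorted[7] = nt$disappointme  (last char: 'e')
  sorted[8] = ntment$disappoi  (last char: 'i')
  sorted[9] = ointment$disapp  (last char: 'p')
  sorted[10] = pointment$disap  (last char: 'p')
  sorted[11] = ppointment$disa  (last char: 'a')
  sorted[12] = sappointment$di  (last char: 'i')
  sorted[13] = t$disappointmen  (last char: 'n')
  sorted[14] = tment$disappoin  (last char: 'n')
Last column: ts$modteippainn
Original string S is at sorted index 2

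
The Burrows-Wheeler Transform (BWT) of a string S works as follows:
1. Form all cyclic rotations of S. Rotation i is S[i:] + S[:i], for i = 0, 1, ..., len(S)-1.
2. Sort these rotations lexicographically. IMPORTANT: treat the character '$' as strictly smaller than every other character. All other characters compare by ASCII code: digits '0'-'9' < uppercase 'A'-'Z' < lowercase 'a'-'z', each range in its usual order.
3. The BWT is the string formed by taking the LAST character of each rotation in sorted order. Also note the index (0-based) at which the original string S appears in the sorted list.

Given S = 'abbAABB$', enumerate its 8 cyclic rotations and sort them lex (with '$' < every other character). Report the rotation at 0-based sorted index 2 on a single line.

Answer: ABB$abbA

Derivation:
All 8 rotations (rotation i = S[i:]+S[:i]):
  rot[0] = abbAABB$
  rot[1] = bbAABB$a
  rot[2] = bAABB$ab
  rot[3] = AABB$abb
  rot[4] = ABB$abbA
  rot[5] = BB$abbAA
  rot[6] = B$abbAAB
  rot[7] = $abbAABB
Sorted (with $ < everything):
  sorted[0] = $abbAABB
  sorted[1] = AABB$abb
  sorted[2] = ABB$abbA
  sorted[3] = B$abbAAB
  sorted[4] = BB$abbAA
  sorted[5] = abbAABB$
  sorted[6] = bAABB$ab
  sorted[7] = bbAABB$a
sorted[2] = ABB$abbA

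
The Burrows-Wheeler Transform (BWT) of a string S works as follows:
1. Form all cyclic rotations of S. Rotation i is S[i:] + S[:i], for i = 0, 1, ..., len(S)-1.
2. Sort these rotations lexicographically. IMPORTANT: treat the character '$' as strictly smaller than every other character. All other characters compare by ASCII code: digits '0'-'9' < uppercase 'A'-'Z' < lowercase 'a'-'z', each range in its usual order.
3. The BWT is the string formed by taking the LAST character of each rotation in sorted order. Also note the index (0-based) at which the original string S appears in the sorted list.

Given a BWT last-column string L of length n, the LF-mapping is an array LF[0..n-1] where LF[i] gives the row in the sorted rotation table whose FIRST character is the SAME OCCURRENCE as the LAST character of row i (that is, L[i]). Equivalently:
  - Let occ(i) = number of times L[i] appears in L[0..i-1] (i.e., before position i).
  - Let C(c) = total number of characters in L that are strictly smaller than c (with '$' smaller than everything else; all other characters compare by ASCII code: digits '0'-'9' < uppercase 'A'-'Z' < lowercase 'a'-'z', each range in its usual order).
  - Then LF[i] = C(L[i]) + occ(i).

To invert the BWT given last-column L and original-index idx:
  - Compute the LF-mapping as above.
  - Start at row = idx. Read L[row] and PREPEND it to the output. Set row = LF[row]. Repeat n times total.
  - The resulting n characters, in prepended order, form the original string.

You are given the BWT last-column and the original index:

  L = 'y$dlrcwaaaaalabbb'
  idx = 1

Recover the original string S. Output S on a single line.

LF mapping: 16 0 11 12 14 10 15 1 2 3 4 5 13 6 7 8 9
Walk LF starting at row 1, prepending L[row]:
  step 1: row=1, L[1]='$', prepend. Next row=LF[1]=0
  step 2: row=0, L[0]='y', prepend. Next row=LF[0]=16
  step 3: row=16, L[16]='b', prepend. Next row=LF[16]=9
  step 4: row=9, L[9]='a', prepend. Next row=LF[9]=3
  step 5: row=3, L[3]='l', prepend. Next row=LF[3]=12
  step 6: row=12, L[12]='l', prepend. Next row=LF[12]=13
  step 7: row=13, L[13]='a', prepend. Next row=LF[13]=6
  step 8: row=6, L[6]='w', prepend. Next row=LF[6]=15
  step 9: row=15, L[15]='b', prepend. Next row=LF[15]=8
  step 10: row=8, L[8]='a', prepend. Next row=LF[8]=2
  step 11: row=2, L[2]='d', prepend. Next row=LF[2]=11
  step 12: row=11, L[11]='a', prepend. Next row=LF[11]=5
  step 13: row=5, L[5]='c', prepend. Next row=LF[5]=10
  step 14: row=10, L[10]='a', prepend. Next row=LF[10]=4
  step 15: row=4, L[4]='r', prepend. Next row=LF[4]=14
  step 16: row=14, L[14]='b', prepend. Next row=LF[14]=7
  step 17: row=7, L[7]='a', prepend. Next row=LF[7]=1
Reversed output: abracadabwallaby$

Answer: abracadabwallaby$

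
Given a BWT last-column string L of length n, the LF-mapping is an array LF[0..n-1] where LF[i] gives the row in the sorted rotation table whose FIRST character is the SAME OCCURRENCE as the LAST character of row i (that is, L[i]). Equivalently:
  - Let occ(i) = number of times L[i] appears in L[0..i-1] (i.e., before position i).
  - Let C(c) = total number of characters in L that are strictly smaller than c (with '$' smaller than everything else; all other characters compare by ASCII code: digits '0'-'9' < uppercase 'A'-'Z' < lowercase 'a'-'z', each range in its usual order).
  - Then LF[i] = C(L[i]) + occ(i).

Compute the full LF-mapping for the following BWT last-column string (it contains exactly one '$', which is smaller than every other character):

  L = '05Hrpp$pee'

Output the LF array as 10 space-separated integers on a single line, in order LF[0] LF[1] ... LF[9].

Answer: 1 2 3 9 6 7 0 8 4 5

Derivation:
Char counts: '$':1, '0':1, '5':1, 'H':1, 'e':2, 'p':3, 'r':1
C (first-col start): C('$')=0, C('0')=1, C('5')=2, C('H')=3, C('e')=4, C('p')=6, C('r')=9
L[0]='0': occ=0, LF[0]=C('0')+0=1+0=1
L[1]='5': occ=0, LF[1]=C('5')+0=2+0=2
L[2]='H': occ=0, LF[2]=C('H')+0=3+0=3
L[3]='r': occ=0, LF[3]=C('r')+0=9+0=9
L[4]='p': occ=0, LF[4]=C('p')+0=6+0=6
L[5]='p': occ=1, LF[5]=C('p')+1=6+1=7
L[6]='$': occ=0, LF[6]=C('$')+0=0+0=0
L[7]='p': occ=2, LF[7]=C('p')+2=6+2=8
L[8]='e': occ=0, LF[8]=C('e')+0=4+0=4
L[9]='e': occ=1, LF[9]=C('e')+1=4+1=5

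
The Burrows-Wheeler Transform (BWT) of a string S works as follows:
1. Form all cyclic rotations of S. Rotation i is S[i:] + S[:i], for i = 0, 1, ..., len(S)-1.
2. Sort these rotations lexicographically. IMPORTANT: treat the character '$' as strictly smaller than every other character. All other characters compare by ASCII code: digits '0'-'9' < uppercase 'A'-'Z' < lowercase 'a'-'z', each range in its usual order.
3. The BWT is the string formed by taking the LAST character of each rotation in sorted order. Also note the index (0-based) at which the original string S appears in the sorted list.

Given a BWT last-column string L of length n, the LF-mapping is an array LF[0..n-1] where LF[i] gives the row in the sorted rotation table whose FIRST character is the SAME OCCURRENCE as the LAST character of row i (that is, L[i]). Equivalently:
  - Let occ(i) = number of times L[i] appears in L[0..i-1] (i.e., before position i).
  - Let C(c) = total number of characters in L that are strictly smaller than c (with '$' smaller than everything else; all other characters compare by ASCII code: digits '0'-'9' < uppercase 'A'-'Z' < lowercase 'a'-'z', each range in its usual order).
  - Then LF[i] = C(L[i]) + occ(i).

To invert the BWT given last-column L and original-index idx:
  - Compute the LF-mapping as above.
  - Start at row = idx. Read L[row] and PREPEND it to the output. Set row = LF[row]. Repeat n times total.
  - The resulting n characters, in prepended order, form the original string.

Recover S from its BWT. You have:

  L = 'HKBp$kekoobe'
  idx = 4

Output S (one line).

Answer: bookkeepKBH$

Derivation:
LF mapping: 2 3 1 11 0 7 5 8 9 10 4 6
Walk LF starting at row 4, prepending L[row]:
  step 1: row=4, L[4]='$', prepend. Next row=LF[4]=0
  step 2: row=0, L[0]='H', prepend. Next row=LF[0]=2
  step 3: row=2, L[2]='B', prepend. Next row=LF[2]=1
  step 4: row=1, L[1]='K', prepend. Next row=LF[1]=3
  step 5: row=3, L[3]='p', prepend. Next row=LF[3]=11
  step 6: row=11, L[11]='e', prepend. Next row=LF[11]=6
  step 7: row=6, L[6]='e', prepend. Next row=LF[6]=5
  step 8: row=5, L[5]='k', prepend. Next row=LF[5]=7
  step 9: row=7, L[7]='k', prepend. Next row=LF[7]=8
  step 10: row=8, L[8]='o', prepend. Next row=LF[8]=9
  step 11: row=9, L[9]='o', prepend. Next row=LF[9]=10
  step 12: row=10, L[10]='b', prepend. Next row=LF[10]=4
Reversed output: bookkeepKBH$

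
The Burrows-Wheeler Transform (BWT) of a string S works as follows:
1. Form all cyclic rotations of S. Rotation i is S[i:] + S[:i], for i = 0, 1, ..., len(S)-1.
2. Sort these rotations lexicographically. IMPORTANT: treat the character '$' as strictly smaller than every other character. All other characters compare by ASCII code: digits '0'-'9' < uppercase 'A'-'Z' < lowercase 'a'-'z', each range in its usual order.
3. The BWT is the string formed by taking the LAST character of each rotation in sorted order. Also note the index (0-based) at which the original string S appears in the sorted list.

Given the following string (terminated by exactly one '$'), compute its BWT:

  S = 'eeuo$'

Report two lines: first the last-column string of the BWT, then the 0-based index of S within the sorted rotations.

Answer: o$eue
1

Derivation:
All 5 rotations (rotation i = S[i:]+S[:i]):
  rot[0] = eeuo$
  rot[1] = euo$e
  rot[2] = uo$ee
  rot[3] = o$eeu
  rot[4] = $eeuo
Sorted (with $ < everything):
  sorted[0] = $eeuo  (last char: 'o')
  sorted[1] = eeuo$  (last char: '$')
  sorted[2] = euo$e  (last char: 'e')
  sorted[3] = o$eeu  (last char: 'u')
  sorted[4] = uo$ee  (last char: 'e')
Last column: o$eue
Original string S is at sorted index 1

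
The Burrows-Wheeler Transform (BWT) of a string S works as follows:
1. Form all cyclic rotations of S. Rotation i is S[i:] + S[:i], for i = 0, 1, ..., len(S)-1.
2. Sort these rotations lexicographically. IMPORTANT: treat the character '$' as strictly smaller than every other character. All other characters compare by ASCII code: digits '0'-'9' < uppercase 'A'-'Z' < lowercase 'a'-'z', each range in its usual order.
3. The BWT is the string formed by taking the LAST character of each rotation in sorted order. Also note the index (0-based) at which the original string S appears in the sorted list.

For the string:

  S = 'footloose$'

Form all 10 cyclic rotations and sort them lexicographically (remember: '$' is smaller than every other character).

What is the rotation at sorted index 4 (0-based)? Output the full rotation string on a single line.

All 10 rotations (rotation i = S[i:]+S[:i]):
  rot[0] = footloose$
  rot[1] = ootloose$f
  rot[2] = otloose$fo
  rot[3] = tloose$foo
  rot[4] = loose$foot
  rot[5] = oose$footl
  rot[6] = ose$footlo
  rot[7] = se$footloo
  rot[8] = e$footloos
  rot[9] = $footloose
Sorted (with $ < everything):
  sorted[0] = $footloose
  sorted[1] = e$footloos
  sorted[2] = footloose$
  sorted[3] = loose$foot
  sorted[4] = oose$footl
  sorted[5] = ootloose$f
  sorted[6] = ose$footlo
  sorted[7] = otloose$fo
  sorted[8] = se$footloo
  sorted[9] = tloose$foo
sorted[4] = oose$footl

Answer: oose$footl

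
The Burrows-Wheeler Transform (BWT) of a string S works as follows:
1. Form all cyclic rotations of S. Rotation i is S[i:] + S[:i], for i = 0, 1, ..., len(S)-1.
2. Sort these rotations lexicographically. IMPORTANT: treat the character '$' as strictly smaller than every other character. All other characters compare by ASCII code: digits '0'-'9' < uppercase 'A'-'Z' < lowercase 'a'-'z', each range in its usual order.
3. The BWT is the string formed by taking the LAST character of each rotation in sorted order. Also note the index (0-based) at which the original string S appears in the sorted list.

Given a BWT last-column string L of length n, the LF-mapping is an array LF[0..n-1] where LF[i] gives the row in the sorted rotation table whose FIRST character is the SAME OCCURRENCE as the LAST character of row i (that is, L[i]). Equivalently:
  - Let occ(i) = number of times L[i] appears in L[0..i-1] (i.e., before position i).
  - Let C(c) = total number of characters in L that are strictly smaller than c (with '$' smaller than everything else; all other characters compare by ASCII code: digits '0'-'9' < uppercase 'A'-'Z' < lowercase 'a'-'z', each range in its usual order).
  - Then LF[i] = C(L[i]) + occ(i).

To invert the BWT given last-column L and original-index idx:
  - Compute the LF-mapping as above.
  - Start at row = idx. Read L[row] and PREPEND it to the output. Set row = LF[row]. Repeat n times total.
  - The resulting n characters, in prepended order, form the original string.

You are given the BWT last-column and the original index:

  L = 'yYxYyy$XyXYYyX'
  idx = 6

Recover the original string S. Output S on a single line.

LF mapping: 9 4 8 5 10 11 0 1 12 2 6 7 13 3
Walk LF starting at row 6, prepending L[row]:
  step 1: row=6, L[6]='$', prepend. Next row=LF[6]=0
  step 2: row=0, L[0]='y', prepend. Next row=LF[0]=9
  step 3: row=9, L[9]='X', prepend. Next row=LF[9]=2
  step 4: row=2, L[2]='x', prepend. Next row=LF[2]=8
  step 5: row=8, L[8]='y', prepend. Next row=LF[8]=12
  step 6: row=12, L[12]='y', prepend. Next row=LF[12]=13
  step 7: row=13, L[13]='X', prepend. Next row=LF[13]=3
  step 8: row=3, L[3]='Y', prepend. Next row=LF[3]=5
  step 9: row=5, L[5]='y', prepend. Next row=LF[5]=11
  step 10: row=11, L[11]='Y', prepend. Next row=LF[11]=7
  step 11: row=7, L[7]='X', prepend. Next row=LF[7]=1
  step 12: row=1, L[1]='Y', prepend. Next row=LF[1]=4
  step 13: row=4, L[4]='y', prepend. Next row=LF[4]=10
  step 14: row=10, L[10]='Y', prepend. Next row=LF[10]=6
Reversed output: YyYXYyYXyyxXy$

Answer: YyYXYyYXyyxXy$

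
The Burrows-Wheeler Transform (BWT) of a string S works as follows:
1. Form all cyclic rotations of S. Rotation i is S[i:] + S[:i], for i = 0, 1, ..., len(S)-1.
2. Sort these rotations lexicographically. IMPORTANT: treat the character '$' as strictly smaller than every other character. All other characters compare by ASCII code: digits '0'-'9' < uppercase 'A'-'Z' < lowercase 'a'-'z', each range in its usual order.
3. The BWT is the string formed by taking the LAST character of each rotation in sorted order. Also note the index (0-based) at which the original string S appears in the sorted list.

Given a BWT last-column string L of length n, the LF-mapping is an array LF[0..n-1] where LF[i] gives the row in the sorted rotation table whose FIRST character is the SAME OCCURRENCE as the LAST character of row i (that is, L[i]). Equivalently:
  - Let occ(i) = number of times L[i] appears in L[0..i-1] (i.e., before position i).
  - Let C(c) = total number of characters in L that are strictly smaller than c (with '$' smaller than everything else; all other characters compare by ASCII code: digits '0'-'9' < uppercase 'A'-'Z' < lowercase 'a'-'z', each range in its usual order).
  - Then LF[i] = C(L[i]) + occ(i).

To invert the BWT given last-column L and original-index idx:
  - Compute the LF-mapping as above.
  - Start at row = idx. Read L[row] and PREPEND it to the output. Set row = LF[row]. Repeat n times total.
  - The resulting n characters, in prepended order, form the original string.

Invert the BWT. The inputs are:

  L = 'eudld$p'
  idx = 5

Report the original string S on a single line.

Answer: puddle$

Derivation:
LF mapping: 3 6 1 4 2 0 5
Walk LF starting at row 5, prepending L[row]:
  step 1: row=5, L[5]='$', prepend. Next row=LF[5]=0
  step 2: row=0, L[0]='e', prepend. Next row=LF[0]=3
  step 3: row=3, L[3]='l', prepend. Next row=LF[3]=4
  step 4: row=4, L[4]='d', prepend. Next row=LF[4]=2
  step 5: row=2, L[2]='d', prepend. Next row=LF[2]=1
  step 6: row=1, L[1]='u', prepend. Next row=LF[1]=6
  step 7: row=6, L[6]='p', prepend. Next row=LF[6]=5
Reversed output: puddle$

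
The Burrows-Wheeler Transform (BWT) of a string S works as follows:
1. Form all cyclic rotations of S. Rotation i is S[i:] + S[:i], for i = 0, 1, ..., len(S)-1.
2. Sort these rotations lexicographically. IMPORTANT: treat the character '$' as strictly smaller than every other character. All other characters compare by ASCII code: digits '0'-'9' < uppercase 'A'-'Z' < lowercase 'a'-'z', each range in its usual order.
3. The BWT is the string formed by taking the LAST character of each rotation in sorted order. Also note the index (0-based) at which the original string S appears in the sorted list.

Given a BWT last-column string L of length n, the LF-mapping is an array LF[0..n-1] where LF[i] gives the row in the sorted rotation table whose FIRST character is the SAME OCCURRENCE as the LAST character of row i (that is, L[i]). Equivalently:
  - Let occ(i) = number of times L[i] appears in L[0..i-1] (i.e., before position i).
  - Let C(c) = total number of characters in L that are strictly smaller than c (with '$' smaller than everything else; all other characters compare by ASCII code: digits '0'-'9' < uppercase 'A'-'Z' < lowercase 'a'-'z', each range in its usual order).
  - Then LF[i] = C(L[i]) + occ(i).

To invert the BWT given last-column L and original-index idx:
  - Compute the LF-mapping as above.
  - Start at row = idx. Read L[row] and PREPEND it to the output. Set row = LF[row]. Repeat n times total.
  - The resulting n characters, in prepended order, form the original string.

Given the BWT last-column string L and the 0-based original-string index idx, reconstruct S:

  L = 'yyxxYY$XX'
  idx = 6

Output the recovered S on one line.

Answer: xYYxXyXy$

Derivation:
LF mapping: 7 8 5 6 3 4 0 1 2
Walk LF starting at row 6, prepending L[row]:
  step 1: row=6, L[6]='$', prepend. Next row=LF[6]=0
  step 2: row=0, L[0]='y', prepend. Next row=LF[0]=7
  step 3: row=7, L[7]='X', prepend. Next row=LF[7]=1
  step 4: row=1, L[1]='y', prepend. Next row=LF[1]=8
  step 5: row=8, L[8]='X', prepend. Next row=LF[8]=2
  step 6: row=2, L[2]='x', prepend. Next row=LF[2]=5
  step 7: row=5, L[5]='Y', prepend. Next row=LF[5]=4
  step 8: row=4, L[4]='Y', prepend. Next row=LF[4]=3
  step 9: row=3, L[3]='x', prepend. Next row=LF[3]=6
Reversed output: xYYxXyXy$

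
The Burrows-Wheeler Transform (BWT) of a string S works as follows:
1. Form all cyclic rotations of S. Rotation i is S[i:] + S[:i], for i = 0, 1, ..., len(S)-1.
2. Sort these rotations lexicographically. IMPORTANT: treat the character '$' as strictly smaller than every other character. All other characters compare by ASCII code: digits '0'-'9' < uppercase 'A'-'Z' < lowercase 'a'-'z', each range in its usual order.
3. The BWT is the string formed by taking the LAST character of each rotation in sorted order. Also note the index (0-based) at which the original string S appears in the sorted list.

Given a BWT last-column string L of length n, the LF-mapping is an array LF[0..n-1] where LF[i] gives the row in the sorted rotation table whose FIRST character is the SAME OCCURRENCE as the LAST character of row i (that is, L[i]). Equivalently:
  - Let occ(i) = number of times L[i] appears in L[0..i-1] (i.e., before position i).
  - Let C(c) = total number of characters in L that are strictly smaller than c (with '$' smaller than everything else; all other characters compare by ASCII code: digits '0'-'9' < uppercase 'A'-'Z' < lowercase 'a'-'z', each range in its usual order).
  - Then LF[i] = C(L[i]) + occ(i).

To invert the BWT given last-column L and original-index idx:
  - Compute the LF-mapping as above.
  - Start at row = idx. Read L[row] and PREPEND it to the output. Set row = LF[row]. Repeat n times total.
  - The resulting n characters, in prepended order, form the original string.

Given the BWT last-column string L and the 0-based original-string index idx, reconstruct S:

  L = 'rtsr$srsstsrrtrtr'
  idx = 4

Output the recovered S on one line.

LF mapping: 1 13 8 2 0 9 3 10 11 14 12 4 5 15 6 16 7
Walk LF starting at row 4, prepending L[row]:
  step 1: row=4, L[4]='$', prepend. Next row=LF[4]=0
  step 2: row=0, L[0]='r', prepend. Next row=LF[0]=1
  step 3: row=1, L[1]='t', prepend. Next row=LF[1]=13
  step 4: row=13, L[13]='t', prepend. Next row=LF[13]=15
  step 5: row=15, L[15]='t', prepend. Next row=LF[15]=16
  step 6: row=16, L[16]='r', prepend. Next row=LF[16]=7
  step 7: row=7, L[7]='s', prepend. Next row=LF[7]=10
  step 8: row=10, L[10]='s', prepend. Next row=LF[10]=12
  step 9: row=12, L[12]='r', prepend. Next row=LF[12]=5
  step 10: row=5, L[5]='s', prepend. Next row=LF[5]=9
  step 11: row=9, L[9]='t', prepend. Next row=LF[9]=14
  step 12: row=14, L[14]='r', prepend. Next row=LF[14]=6
  step 13: row=6, L[6]='r', prepend. Next row=LF[6]=3
  step 14: row=3, L[3]='r', prepend. Next row=LF[3]=2
  step 15: row=2, L[2]='s', prepend. Next row=LF[2]=8
  step 16: row=8, L[8]='s', prepend. Next row=LF[8]=11
  step 17: row=11, L[11]='r', prepend. Next row=LF[11]=4
Reversed output: rssrrrtsrssrtttr$

Answer: rssrrrtsrssrtttr$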